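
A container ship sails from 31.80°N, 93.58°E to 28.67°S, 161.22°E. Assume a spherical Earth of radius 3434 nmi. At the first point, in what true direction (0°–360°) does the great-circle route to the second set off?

125.7°

N = sin Δλ·cos φ₂ = +0.8114;  D = cos φ₁ sin φ₂ − sin φ₁ cos φ₂ cos Δλ = -0.5836
initial course = atan2(N, D) = 125.73°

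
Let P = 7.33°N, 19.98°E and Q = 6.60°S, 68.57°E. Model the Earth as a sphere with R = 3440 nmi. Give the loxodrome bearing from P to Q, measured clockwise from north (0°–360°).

Meridional parts: M(φ₁)=+0.1283, M(φ₂)=-0.1154 → ΔM = -0.2437;  Δλ = +0.8481 rad
tan C = Δλ / ΔM = -3.4795 → C = 106.03°

106.0°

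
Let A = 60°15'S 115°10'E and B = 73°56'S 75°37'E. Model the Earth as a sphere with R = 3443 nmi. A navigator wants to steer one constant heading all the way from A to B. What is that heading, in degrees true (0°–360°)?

227.5°

Δψ = ln[tan(π/4+φ₂/2)/tan(π/4+φ₁/2)] = -0.6323
Δλ = -0.6903 rad (taken the short way round)
course = atan2(Δλ, Δψ) = 227.51°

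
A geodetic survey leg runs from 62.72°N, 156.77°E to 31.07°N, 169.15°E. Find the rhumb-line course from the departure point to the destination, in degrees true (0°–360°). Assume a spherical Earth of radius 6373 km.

Δψ = ln[tan(π/4+φ₂/2)/tan(π/4+φ₁/2)] = -0.8451
Δλ = +0.2161 rad (taken the short way round)
course = atan2(Δλ, Δψ) = 165.66°

165.7°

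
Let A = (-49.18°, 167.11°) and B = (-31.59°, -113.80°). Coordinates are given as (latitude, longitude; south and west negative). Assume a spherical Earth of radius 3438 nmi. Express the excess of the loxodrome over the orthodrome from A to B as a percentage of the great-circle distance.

Great circle: σ = 1.0451 rad → d_gc = Rσ = 3593.1 nmi
Rhumb: Δφ = +0.3070, Δλ = +1.3804, Δψ = +0.4070, q = Δφ/Δψ = 0.7543 → d_rh = R√(Δφ²+q²Δλ²) = 3732.2 nmi
Excess = (3732.2 − 3593.1) / 3593.1 = 139.1 / 3593.1 = 3.87% ≈ 3.9%

3.9%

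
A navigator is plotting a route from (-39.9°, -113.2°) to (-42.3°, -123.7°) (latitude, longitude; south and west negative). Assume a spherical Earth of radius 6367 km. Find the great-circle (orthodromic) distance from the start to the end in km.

Haversine: a = sin²(Δφ/2)+cos φ₁ cos φ₂ sin²(Δλ/2) = 0.00519;  σ = 2·atan2(√a,√(1−a))
σ = 8.262° → d = Rσ = 6367·0.14420 = 918 km

918 km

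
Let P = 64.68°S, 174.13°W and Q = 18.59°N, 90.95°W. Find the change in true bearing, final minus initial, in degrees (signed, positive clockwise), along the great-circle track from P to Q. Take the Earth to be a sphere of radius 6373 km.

-49.9°

Initial bearing θ₁ = atan2(sin Δλ cos φ₂, cos φ₁ sin φ₂ − sin φ₁ cos φ₂ cos Δλ) = 75.80°
Final bearing θ₂ = (initial bearing from the destination back to the start) + 180° = 25.94°
Δθ = θ₂ − θ₁ = -49.9°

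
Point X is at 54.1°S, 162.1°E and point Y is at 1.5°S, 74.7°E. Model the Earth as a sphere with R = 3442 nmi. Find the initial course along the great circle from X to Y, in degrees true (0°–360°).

N = sin Δλ·cos φ₂ = -0.9986;  D = cos φ₁ sin φ₂ − sin φ₁ cos φ₂ cos Δλ = +0.0214
initial course = atan2(N, D) = 271.23°

271.2°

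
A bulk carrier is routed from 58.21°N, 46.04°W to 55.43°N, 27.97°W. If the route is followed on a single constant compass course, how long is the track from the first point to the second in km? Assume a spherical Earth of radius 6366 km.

Rhumb course C = atan2(Δλ, Δψ) with Δψ = ln[tan(π/4+φ₂/2)/tan(π/4+φ₁/2)] = -0.0887, Δλ = +0.3154 → C = 105.71°
d = R·|Δφ| / |cos C| = 6366·0.04852 / 0.27077 = 1141 km

1141 km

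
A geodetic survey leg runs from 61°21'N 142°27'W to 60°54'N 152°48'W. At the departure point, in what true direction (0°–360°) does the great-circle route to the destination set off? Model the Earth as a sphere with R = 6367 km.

N = sin Δλ·cos φ₂ = -0.0874;  D = cos φ₁ sin φ₂ − sin φ₁ cos φ₂ cos Δλ = -0.0009
initial course = atan2(N, D) = 269.40°

269.4°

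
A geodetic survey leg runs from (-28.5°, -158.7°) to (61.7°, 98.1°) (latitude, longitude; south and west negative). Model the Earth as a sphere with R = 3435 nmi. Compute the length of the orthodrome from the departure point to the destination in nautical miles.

7255 nmi

Haversine: a = sin²(Δφ/2)+cos φ₁ cos φ₂ sin²(Δλ/2) = 0.75763;  σ = 2·atan2(√a,√(1−a))
σ = 121.015° → d = Rσ = 3435·2.11212 = 7255 nmi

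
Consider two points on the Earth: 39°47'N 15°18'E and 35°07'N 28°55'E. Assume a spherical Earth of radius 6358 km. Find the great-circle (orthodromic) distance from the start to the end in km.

cos σ = sin φ₁ sin φ₂ + cos φ₁ cos φ₂ cos Δλ
      = sin(39.78°)sin(35.12°) + cos(39.78°)cos(35.12°)cos(13.62°) = 0.9790
σ = 11.758° → d = Rσ = 6358·0.20522 = 1305 km

1305 km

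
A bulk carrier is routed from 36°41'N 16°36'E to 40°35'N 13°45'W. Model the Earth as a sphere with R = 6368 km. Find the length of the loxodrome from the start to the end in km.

Rhumb course C = atan2(Δλ, Δψ) with Δψ = ln[tan(π/4+φ₂/2)/tan(π/4+φ₁/2)] = +0.0872, Δλ = -0.5297 → C = 279.35°
d = R·|Δφ| / |cos C| = 6368·0.06807 / 0.16239 = 2669 km

2669 km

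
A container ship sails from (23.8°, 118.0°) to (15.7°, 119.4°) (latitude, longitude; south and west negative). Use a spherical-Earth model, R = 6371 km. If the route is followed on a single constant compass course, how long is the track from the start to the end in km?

Rhumb course C = atan2(Δλ, Δψ) with Δψ = ln[tan(π/4+φ₂/2)/tan(π/4+φ₁/2)] = -0.1504, Δλ = +0.0244 → C = 170.77°
d = R·|Δφ| / |cos C| = 6371·0.14137 / 0.98705 = 912 km

912 km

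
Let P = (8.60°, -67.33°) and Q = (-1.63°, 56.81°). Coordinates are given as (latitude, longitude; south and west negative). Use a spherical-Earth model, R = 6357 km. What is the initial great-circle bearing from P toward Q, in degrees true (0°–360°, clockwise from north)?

θ = atan2( sin Δλ·cos φ₂ ,  cos φ₁ sin φ₂ − sin φ₁ cos φ₂ cos Δλ )
  = atan2(+0.8273, +0.0558) = 86.14°

86.1°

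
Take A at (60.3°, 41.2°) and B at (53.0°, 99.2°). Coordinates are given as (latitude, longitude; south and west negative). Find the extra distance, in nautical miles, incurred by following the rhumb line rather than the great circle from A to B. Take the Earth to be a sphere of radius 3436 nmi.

60 nmi

Great circle: cos σ = sin φ₁ sin φ₂ + cos φ₁ cos φ₂ cos Δλ,  σ = 0.5515 rad → d_gc = 1895.027 nmi
Rhumb line: Δψ = -0.2326, q = Δφ/Δψ = 0.5477, d_rh = R√(Δφ²+q²Δλ²) = 1954.533 nmi
Excess = 1954.533 − 1895.027 = 59.506 ≈ 60 nmi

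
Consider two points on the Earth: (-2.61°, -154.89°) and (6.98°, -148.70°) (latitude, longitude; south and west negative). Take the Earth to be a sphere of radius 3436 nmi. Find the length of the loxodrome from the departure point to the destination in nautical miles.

Δψ = ln[tan(π/4+φ₂/2)/tan(π/4+φ₁/2)] = +0.1677;  Δφ = +0.1674 rad,  Δλ = +0.1080 rad
q = Δφ/Δψ = 0.9981
d = R·√(Δφ² + q²Δλ²) = 3436·0.19910 = 684 nmi

684 nmi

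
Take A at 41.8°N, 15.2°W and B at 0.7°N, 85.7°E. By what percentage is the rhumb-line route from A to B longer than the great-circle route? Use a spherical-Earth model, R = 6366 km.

Great circle: σ = 1.7040 rad → d_gc = Rσ = 10847.7 km
Rhumb: Δφ = -0.7173, Δλ = +1.7610, Δψ = -0.7923, q = Δφ/Δψ = 0.9054 → d_rh = R√(Δφ²+q²Δλ²) = 11130.4 km
Excess = (11130.4 − 10847.7) / 10847.7 = 282.7 / 10847.7 = 2.61% ≈ 2.6%

2.6%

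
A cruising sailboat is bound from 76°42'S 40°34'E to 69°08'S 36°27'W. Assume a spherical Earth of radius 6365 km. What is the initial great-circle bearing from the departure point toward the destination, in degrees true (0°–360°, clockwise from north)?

248.4°

N = sin Δλ·cos φ₂ = -0.3471;  D = cos φ₁ sin φ₂ − sin φ₁ cos φ₂ cos Δλ = -0.1371
initial course = atan2(N, D) = 248.45°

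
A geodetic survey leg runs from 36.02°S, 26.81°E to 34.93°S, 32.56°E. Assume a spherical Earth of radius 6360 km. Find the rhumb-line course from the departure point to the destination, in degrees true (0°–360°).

Δψ = ln[tan(π/4+φ₂/2)/tan(π/4+φ₁/2)] = +0.0234
Δλ = +0.1004 rad (taken the short way round)
course = atan2(Δλ, Δψ) = 76.90°

76.9°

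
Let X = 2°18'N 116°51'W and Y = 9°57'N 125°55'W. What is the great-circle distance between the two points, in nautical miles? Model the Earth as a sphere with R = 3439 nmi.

709 nmi

Haversine: a = sin²(Δφ/2)+cos φ₁ cos φ₂ sin²(Δλ/2) = 0.01060;  σ = 2·atan2(√a,√(1−a))
σ = 11.818° → d = Rσ = 3439·0.20626 = 709 nmi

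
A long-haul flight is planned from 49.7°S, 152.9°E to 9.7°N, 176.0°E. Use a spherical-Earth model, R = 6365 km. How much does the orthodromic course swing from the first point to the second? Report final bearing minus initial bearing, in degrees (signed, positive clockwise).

-9.2°

Initial bearing θ₁ = atan2(sin Δλ cos φ₂, cos φ₁ sin φ₂ − sin φ₁ cos φ₂ cos Δλ) = 25.79°
Final bearing θ₂ = (initial bearing from the destination back to the start) + 180° = 16.59°
Δθ = θ₂ − θ₁ = -9.2°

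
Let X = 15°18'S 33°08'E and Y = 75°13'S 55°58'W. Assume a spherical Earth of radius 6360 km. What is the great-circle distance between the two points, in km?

8324 km

Haversine: a = sin²(Δφ/2)+cos φ₁ cos φ₂ sin²(Δλ/2) = 0.37050;  σ = 2·atan2(√a,√(1−a))
σ = 74.989° → d = Rσ = 6360·1.30881 = 8324 km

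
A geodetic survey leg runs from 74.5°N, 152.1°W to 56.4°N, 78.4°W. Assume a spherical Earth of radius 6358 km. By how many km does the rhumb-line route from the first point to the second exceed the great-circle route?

216 km

Great circle: cos σ = sin φ₁ sin φ₂ + cos φ₁ cos φ₂ cos Δλ,  σ = 0.5658 rad → d_gc = 3597.65 km
Rhumb line: Δψ = -0.7968, q = Δφ/Δψ = 0.3965, d_rh = R√(Δφ²+q²Δλ²) = 3814.10 km
Excess = 3814.10 − 3597.65 = 216.45 ≈ 216 km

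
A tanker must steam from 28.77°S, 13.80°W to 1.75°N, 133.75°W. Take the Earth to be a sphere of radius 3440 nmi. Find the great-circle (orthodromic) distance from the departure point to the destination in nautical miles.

7017 nmi

cos σ = sin φ₁ sin φ₂ + cos φ₁ cos φ₂ cos Δλ
      = sin(-28.77°)sin(1.75°) + cos(-28.77°)cos(1.75°)cos(-119.95°) = -0.4521
σ = 116.879° → d = Rσ = 3440·2.03993 = 7017 nmi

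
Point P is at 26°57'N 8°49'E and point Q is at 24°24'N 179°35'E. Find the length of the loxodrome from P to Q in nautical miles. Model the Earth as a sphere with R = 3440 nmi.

Δψ = ln[tan(π/4+φ₂/2)/tan(π/4+φ₁/2)] = -0.0494;  Δφ = -0.0445 rad,  Δλ = +2.9804 rad
q = Δφ/Δψ = 0.9012
d = R·√(Δφ² + q²Δλ²) = 3440·2.68621 = 9241 nmi

9241 nmi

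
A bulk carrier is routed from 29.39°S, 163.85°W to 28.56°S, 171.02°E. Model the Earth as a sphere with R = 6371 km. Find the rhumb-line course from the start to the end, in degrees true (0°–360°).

Meridional parts: M(φ₁)=-0.5371, M(φ₂)=-0.5205 → ΔM = +0.0166;  Δλ = -0.4386 rad
tan C = Δλ / ΔM = -26.4870 → C = 272.16°

272.2°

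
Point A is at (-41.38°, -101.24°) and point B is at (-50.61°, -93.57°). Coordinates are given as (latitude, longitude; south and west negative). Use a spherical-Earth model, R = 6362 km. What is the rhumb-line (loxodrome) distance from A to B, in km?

1182 km

Rhumb course C = atan2(Δλ, Δψ) with Δψ = ln[tan(π/4+φ₂/2)/tan(π/4+φ₁/2)] = -0.2327, Δλ = +0.1339 → C = 150.09°
d = R·|Δφ| / |cos C| = 6362·0.16109 / 0.86678 = 1182 km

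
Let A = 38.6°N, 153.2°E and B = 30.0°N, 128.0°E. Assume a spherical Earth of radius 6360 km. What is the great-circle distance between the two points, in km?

2490 km

cos σ = sin φ₁ sin φ₂ + cos φ₁ cos φ₂ cos Δλ
      = sin(38.60°)sin(30.00°) + cos(38.60°)cos(30.00°)cos(-25.20°) = 0.9243
σ = 22.431° → d = Rσ = 6360·0.39149 = 2490 km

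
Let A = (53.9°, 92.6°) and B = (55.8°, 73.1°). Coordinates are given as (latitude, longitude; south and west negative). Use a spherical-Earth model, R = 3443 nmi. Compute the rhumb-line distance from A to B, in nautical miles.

684 nmi

Rhumb course C = atan2(Δλ, Δψ) with Δψ = ln[tan(π/4+φ₂/2)/tan(π/4+φ₁/2)] = +0.0576, Δλ = -0.3403 → C = 279.61°
d = R·|Δφ| / |cos C| = 3443·0.03316 / 0.16691 = 684 nmi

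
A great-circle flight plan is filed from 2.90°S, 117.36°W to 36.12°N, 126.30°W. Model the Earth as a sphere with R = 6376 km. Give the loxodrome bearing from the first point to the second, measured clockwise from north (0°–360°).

Δψ = ln[tan(π/4+φ₂/2)/tan(π/4+φ₁/2)] = +0.7275
Δλ = -0.1560 rad (taken the short way round)
course = atan2(Δλ, Δψ) = 347.89°

347.9°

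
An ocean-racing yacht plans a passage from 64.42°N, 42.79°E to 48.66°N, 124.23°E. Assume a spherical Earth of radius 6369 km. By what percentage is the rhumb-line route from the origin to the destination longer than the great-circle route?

6.5%

Great circle: σ = 0.7675 rad → d_gc = Rσ = 4888.1 km
Rhumb: Δφ = -0.2751, Δλ = +1.4214, Δψ = -0.5080, q = Δφ/Δψ = 0.5415 → d_rh = R√(Δφ²+q²Δλ²) = 5205.8 km
Excess = (5205.8 − 4888.1) / 4888.1 = 317.7 / 4888.1 = 6.50% ≈ 6.5%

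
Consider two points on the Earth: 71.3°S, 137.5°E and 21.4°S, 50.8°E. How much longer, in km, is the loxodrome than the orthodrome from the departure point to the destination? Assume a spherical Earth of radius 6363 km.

461 km

Great circle: cos σ = sin φ₁ sin φ₂ + cos φ₁ cos φ₂ cos Δλ,  σ = 1.1995 rad → d_gc = 7632.59 km
Rhumb line: Δψ = +1.4214, q = Δφ/Δψ = 0.6127, d_rh = R√(Δφ²+q²Δλ²) = 8094.07 km
Excess = 8094.07 − 7632.59 = 461.48 ≈ 461 km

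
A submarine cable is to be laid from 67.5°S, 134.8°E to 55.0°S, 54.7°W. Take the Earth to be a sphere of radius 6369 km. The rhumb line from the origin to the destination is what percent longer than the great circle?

Great circle: σ = 1.0000 rad → d_gc = Rσ = 6368.9 km
Rhumb: Δφ = +0.2182, Δλ = +2.9758, Δψ = +0.4607, q = Δφ/Δψ = 0.4736 → d_rh = R√(Δφ²+q²Δλ²) = 9082.9 km
Excess = (9082.9 − 6368.9) / 6368.9 = 2714.0 / 6368.9 = 42.61% ≈ 42.6%

42.6%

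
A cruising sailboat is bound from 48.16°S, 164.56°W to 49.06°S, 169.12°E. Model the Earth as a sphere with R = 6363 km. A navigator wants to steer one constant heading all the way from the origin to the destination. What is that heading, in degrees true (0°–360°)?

267.0°

Meridional parts: M(φ₁)=-0.9616, M(φ₂)=-0.9854 → ΔM = -0.0238;  Δλ = -0.4594 rad
tan C = Δλ / ΔM = +19.3352 → C = 267.04°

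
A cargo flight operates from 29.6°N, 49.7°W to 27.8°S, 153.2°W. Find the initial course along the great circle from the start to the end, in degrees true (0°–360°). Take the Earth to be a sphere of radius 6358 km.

250.6°

θ = atan2( sin Δλ·cos φ₂ ,  cos φ₁ sin φ₂ − sin φ₁ cos φ₂ cos Δλ )
  = atan2(-0.8601, -0.3035) = 250.56°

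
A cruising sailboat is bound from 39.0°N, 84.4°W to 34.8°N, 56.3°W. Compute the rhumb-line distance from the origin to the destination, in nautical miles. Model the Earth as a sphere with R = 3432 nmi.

Δψ = ln[tan(π/4+φ₂/2)/tan(π/4+φ₁/2)] = -0.0917;  Δφ = -0.0733 rad,  Δλ = +0.4904 rad
q = Δφ/Δψ = 0.7993
d = R·√(Δφ² + q²Δλ²) = 3432·0.39880 = 1369 nmi

1369 nmi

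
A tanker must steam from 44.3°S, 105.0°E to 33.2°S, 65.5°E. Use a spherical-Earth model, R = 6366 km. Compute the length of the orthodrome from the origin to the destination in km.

Haversine: a = sin²(Δφ/2)+cos φ₁ cos φ₂ sin²(Δλ/2) = 0.07774;  σ = 2·atan2(√a,√(1−a))
σ = 32.379° → d = Rσ = 6366·0.56512 = 3598 km

3598 km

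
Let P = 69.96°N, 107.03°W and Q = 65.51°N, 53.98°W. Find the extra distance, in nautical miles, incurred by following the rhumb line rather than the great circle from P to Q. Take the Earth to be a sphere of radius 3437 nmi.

Great circle: cos σ = sin φ₁ sin φ₂ + cos φ₁ cos φ₂ cos Δλ,  σ = 0.3472 rad → d_gc = 1193.4 nmi
Rhumb line: Δψ = -0.2057, q = Δφ/Δψ = 0.3777, d_rh = R√(Δφ²+q²Δλ²) = 1231.1 nmi
Excess = 1231.1 − 1193.4 = 37.7 ≈ 38 nmi

38 nmi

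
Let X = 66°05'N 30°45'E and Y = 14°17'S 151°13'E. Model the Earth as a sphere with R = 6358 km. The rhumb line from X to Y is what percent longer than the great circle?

Great circle: σ = 2.0095 rad → d_gc = Rσ = 12776.2 km
Rhumb: Δφ = -1.4027, Δλ = +2.1025, Δψ = -1.8040, q = Δφ/Δψ = 0.7775 → d_rh = R√(Δφ²+q²Δλ²) = 13695.3 km
Excess = (13695.3 − 12776.2) / 12776.2 = 919.1 / 12776.2 = 7.19% ≈ 7.2%

7.2%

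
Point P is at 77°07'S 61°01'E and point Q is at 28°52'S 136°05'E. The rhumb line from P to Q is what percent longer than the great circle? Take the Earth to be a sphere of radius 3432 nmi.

5.0%

Great circle: σ = 1.0228 rad → d_gc = Rσ = 3510.4 nmi
Rhumb: Δφ = +0.8421, Δλ = +1.3102, Δψ = +1.6546, q = Δφ/Δψ = 0.5090 → d_rh = R√(Δφ²+q²Δλ²) = 3686.5 nmi
Excess = (3686.5 − 3510.4) / 3510.4 = 176.1 / 3510.4 = 5.02% ≈ 5.0%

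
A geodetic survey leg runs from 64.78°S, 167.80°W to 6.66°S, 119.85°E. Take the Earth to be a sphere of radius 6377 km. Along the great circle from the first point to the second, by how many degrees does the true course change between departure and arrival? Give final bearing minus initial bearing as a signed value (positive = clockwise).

+52.1°

Initial bearing θ₁ = atan2(sin Δλ cos φ₂, cos φ₁ sin φ₂ − sin φ₁ cos φ₂ cos Δλ) = 283.26°
Final bearing θ₂ = (initial bearing from the destination back to the start) + 180° = 335.32°
Δθ = θ₂ − θ₁ = +52.1°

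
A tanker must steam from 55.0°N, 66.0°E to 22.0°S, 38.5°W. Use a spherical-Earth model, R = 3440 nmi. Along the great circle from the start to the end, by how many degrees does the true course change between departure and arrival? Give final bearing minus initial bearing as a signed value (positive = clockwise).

-50.2°

At departure: θ₁ = atan2(sin Δλ cos φ₂, cos φ₁ sin φ₂ − sin φ₁ cos φ₂ cos Δλ) = 268.42°
At arrival: θ₂ = atan2(sin Δλ cos φ₁, −cos φ₂ sin φ₁ + sin φ₂ cos φ₁ cos Δλ) = 218.20°
Δθ = θ₂ − θ₁ = -50.2°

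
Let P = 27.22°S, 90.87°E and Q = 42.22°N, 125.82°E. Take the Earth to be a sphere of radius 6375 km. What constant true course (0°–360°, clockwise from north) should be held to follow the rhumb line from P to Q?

Meridional parts: M(φ₁)=-0.4940, M(φ₂)=+0.8143 → ΔM = +1.3084;  Δλ = +0.6100 rad
tan C = Δλ / ΔM = +0.4662 → C = 25.00°

25.0°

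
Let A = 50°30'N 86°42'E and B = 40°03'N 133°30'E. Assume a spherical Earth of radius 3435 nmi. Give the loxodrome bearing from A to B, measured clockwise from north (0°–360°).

Meridional parts: M(φ₁)=+1.0243, M(φ₂)=+0.7640 → ΔM = -0.2603;  Δλ = +0.8168 rad
tan C = Δλ / ΔM = -3.1382 → C = 107.67°

107.7°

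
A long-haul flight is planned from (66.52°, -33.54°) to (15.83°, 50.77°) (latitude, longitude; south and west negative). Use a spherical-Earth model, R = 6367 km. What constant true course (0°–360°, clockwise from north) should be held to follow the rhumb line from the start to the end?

131.3°

Meridional parts: M(φ₁)=+1.5711, M(φ₂)=+0.2799 → ΔM = -1.2912;  Δλ = +1.4715 rad
tan C = Δλ / ΔM = -1.1396 → C = 131.27°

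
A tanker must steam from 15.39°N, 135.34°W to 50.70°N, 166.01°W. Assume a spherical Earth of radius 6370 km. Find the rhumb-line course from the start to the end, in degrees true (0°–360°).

324.8°

Δψ = ln[tan(π/4+φ₂/2)/tan(π/4+φ₁/2)] = +0.7579
Δλ = -0.5353 rad (taken the short way round)
course = atan2(Δλ, Δψ) = 324.77°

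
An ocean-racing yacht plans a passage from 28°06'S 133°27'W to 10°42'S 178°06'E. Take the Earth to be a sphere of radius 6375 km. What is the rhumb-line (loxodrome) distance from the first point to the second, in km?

5418 km

Rhumb course C = atan2(Δλ, Δψ) with Δψ = ln[tan(π/4+φ₂/2)/tan(π/4+φ₁/2)] = +0.3235, Δλ = -0.8456 → C = 290.94°
d = R·|Δφ| / |cos C| = 6375·0.30369 / 0.35733 = 5418 km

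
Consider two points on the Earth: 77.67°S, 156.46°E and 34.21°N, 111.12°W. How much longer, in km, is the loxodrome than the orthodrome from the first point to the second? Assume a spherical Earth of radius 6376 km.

512 km

Great circle: cos σ = sin φ₁ sin φ₂ + cos φ₁ cos φ₂ cos Δλ,  σ = 2.1612 rad → d_gc = 13780.0 km
Rhumb line: Δψ = +2.8616, q = Δφ/Δψ = 0.6824, d_rh = R√(Δφ²+q²Δλ²) = 14292.0 km
Excess = 14292.0 − 13780.0 = 512.0 ≈ 512 km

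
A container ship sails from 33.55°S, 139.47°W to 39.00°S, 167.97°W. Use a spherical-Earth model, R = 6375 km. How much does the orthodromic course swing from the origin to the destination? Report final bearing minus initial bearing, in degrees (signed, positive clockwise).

At departure: θ₁ = atan2(sin Δλ cos φ₂, cos φ₁ sin φ₂ − sin φ₁ cos φ₂ cos Δλ) = 248.37°
At arrival: θ₂ = atan2(sin Δλ cos φ₁, −cos φ₂ sin φ₁ + sin φ₂ cos φ₁ cos Δλ) = 265.48°
Δθ = θ₂ − θ₁ = +17.1°

+17.1°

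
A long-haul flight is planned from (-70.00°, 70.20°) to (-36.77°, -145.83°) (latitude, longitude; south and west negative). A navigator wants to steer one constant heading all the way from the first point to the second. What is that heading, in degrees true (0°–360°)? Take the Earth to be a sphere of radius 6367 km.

67.4°

Meridional parts: M(φ₁)=-1.7354, M(φ₂)=-0.6910 → ΔM = +1.0444;  Δλ = +2.5128 rad
tan C = Δλ / ΔM = +2.4058 → C = 67.43°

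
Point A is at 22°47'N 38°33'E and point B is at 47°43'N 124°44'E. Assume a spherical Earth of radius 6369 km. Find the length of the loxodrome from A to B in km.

Δψ = ln[tan(π/4+φ₂/2)/tan(π/4+φ₁/2)] = +0.5415;  Δφ = +0.4352 rad,  Δλ = +1.5042 rad
q = Δφ/Δψ = 0.8036
d = R·√(Δφ² + q²Δλ²) = 6369·1.28468 = 8182 km

8182 km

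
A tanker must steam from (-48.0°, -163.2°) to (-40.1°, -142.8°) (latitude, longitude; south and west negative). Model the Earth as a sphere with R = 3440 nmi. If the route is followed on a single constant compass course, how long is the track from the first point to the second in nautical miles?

998 nmi

Rhumb course C = atan2(Δλ, Δψ) with Δψ = ln[tan(π/4+φ₂/2)/tan(π/4+φ₁/2)] = +0.1923, Δλ = +0.3560 → C = 61.63°
d = R·|Δφ| / |cos C| = 3440·0.13788 / 0.47517 = 998 nmi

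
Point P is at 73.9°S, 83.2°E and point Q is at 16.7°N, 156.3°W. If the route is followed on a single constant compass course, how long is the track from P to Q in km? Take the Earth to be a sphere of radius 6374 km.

13792 km

Rhumb course C = atan2(Δλ, Δψ) with Δψ = ln[tan(π/4+φ₂/2)/tan(π/4+φ₁/2)] = +2.2516, Δλ = +2.1031 → C = 43.05°
d = R·|Δφ| / |cos C| = 6374·1.58127 / 0.73080 = 13792 km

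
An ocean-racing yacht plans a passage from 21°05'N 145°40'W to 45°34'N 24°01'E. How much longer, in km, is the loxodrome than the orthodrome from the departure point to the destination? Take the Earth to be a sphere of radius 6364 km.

Great circle: cos σ = sin φ₁ sin φ₂ + cos φ₁ cos φ₂ cos Δλ,  σ = 1.9669 rad → d_gc = 12517.1 km
Rhumb line: Δψ = +0.5189, q = Δφ/Δψ = 0.8236, d_rh = R√(Δφ²+q²Δλ²) = 15758.3 km
Excess = 15758.3 − 12517.1 = 3241.2 ≈ 3241 km

3241 km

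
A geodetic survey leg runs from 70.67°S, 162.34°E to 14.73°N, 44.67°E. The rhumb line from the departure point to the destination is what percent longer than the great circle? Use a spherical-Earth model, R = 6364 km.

Great circle: σ = 1.9699 rad → d_gc = Rσ = 12536.4 km
Rhumb: Δφ = +1.4905, Δλ = -2.0537, Δψ = +2.0301, q = Δφ/Δψ = 0.7342 → d_rh = R√(Δφ²+q²Δλ²) = 13492.9 km
Excess = (13492.9 − 12536.4) / 12536.4 = 956.5 / 12536.4 = 7.63% ≈ 7.6%

7.6%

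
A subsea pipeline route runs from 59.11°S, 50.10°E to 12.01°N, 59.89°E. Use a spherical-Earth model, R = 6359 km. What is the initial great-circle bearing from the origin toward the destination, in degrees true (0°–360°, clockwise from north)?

10.1°

N = sin Δλ·cos φ₂ = +0.1663;  D = cos φ₁ sin φ₂ − sin φ₁ cos φ₂ cos Δλ = +0.9340
initial course = atan2(N, D) = 10.10°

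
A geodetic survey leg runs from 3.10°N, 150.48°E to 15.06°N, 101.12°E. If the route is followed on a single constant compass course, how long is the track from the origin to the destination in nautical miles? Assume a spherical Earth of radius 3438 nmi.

3006 nmi

Δψ = ln[tan(π/4+φ₂/2)/tan(π/4+φ₁/2)] = +0.2118;  Δφ = +0.2087 rad,  Δλ = -0.8615 rad
q = Δφ/Δψ = 0.9856
d = R·√(Δφ² + q²Δλ²) = 3438·0.87436 = 3006 nmi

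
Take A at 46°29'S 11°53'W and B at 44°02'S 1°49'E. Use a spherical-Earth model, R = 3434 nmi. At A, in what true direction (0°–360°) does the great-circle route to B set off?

N = sin Δλ·cos φ₂ = +0.1703;  D = cos φ₁ sin φ₂ − sin φ₁ cos φ₂ cos Δλ = +0.0279
initial course = atan2(N, D) = 80.69°

80.7°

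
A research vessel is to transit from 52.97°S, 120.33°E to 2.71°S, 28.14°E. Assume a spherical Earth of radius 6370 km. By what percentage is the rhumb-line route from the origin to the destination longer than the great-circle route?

3.4%

Great circle: σ = 1.5560 rad → d_gc = Rσ = 9912.0 km
Rhumb: Δφ = +0.8772, Δλ = -1.6090, Δψ = +1.0466, q = Δφ/Δψ = 0.8381 → d_rh = R√(Δφ²+q²Δλ²) = 10247.6 km
Excess = (10247.6 − 9912.0) / 9912.0 = 335.6 / 9912.0 = 3.39% ≈ 3.4%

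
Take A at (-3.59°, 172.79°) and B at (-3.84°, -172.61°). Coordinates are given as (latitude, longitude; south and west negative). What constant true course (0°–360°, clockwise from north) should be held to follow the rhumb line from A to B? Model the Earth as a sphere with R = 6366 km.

Δψ = ln[tan(π/4+φ₂/2)/tan(π/4+φ₁/2)] = -0.0044
Δλ = +0.2548 rad (taken the short way round)
course = atan2(Δλ, Δψ) = 90.98°

91.0°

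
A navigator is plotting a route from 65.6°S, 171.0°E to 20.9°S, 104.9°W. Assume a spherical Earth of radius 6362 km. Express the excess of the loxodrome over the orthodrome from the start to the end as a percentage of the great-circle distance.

5.2%

Great circle: σ = 1.1977 rad → d_gc = Rσ = 7619.46 km
Rhumb: Δφ = +0.7802, Δλ = +1.4678, Δψ = +1.1584, q = Δφ/Δψ = 0.6735 → d_rh = R√(Δφ²+q²Δλ²) = 8011.92 km
Excess = (8011.92 − 7619.46) / 7619.46 = 392.46 / 7619.46 = 5.151% ≈ 5.2%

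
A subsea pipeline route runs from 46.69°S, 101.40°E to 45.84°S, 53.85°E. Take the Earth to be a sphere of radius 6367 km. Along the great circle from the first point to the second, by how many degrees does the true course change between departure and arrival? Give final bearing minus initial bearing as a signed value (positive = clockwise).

+35.3°

At departure: θ₁ = atan2(sin Δλ cos φ₂, cos φ₁ sin φ₂ − sin φ₁ cos φ₂ cos Δλ) = 253.74°
At arrival: θ₂ = atan2(sin Δλ cos φ₁, −cos φ₂ sin φ₁ + sin φ₂ cos φ₁ cos Δλ) = 289.05°
Δθ = θ₂ − θ₁ = +35.3°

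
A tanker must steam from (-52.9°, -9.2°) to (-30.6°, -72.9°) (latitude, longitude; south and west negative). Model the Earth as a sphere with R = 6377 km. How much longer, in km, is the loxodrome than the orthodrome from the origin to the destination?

142 km

Great circle: cos σ = sin φ₁ sin φ₂ + cos φ₁ cos φ₂ cos Δλ,  σ = 0.8814 rad → d_gc = 5620.9 km
Rhumb line: Δψ = +0.5305, q = Δφ/Δψ = 0.7337, d_rh = R√(Δφ²+q²Δλ²) = 5763.3 km
Excess = 5763.3 − 5620.9 = 142.4 ≈ 142 km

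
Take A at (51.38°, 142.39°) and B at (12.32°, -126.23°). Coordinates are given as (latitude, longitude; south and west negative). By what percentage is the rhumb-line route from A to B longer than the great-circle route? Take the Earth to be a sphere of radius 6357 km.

Great circle: σ = 1.4182 rad → d_gc = Rσ = 9015.4 km
Rhumb: Δφ = -0.6817, Δλ = +1.5949, Δψ = -0.8320, q = Δφ/Δψ = 0.8194 → d_rh = R√(Δφ²+q²Δλ²) = 9369.8 km
Excess = (9369.8 − 9015.4) / 9015.4 = 354.4 / 9015.4 = 3.93% ≈ 3.9%

3.9%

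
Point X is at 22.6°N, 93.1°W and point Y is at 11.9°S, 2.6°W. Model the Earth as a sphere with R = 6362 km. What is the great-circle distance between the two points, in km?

10548 km

cos σ = sin φ₁ sin φ₂ + cos φ₁ cos φ₂ cos Δλ
      = sin(22.60°)sin(-11.90°) + cos(22.60°)cos(-11.90°)cos(90.50°) = -0.0871
σ = 94.998° → d = Rσ = 6362·1.65803 = 10548 km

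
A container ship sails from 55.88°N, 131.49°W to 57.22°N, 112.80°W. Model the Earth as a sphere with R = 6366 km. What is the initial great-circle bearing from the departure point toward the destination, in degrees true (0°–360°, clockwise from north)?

N = sin Δλ·cos φ₂ = +0.1735;  D = cos φ₁ sin φ₂ − sin φ₁ cos φ₂ cos Δλ = +0.0470
initial course = atan2(N, D) = 74.84°

74.8°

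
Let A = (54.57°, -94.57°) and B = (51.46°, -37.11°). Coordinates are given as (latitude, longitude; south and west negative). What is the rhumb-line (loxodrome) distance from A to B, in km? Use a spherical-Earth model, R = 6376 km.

Rhumb course C = atan2(Δλ, Δψ) with Δψ = ln[tan(π/4+φ₂/2)/tan(π/4+φ₁/2)] = -0.0903, Δλ = +1.0029 → C = 95.14°
d = R·|Δφ| / |cos C| = 6376·0.05428 / 0.08965 = 3860 km

3860 km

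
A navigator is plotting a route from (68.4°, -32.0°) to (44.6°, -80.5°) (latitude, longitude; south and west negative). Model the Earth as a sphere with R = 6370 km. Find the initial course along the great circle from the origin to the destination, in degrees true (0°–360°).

251.3°

N = sin Δλ·cos φ₂ = -0.5333;  D = cos φ₁ sin φ₂ − sin φ₁ cos φ₂ cos Δλ = -0.1802
initial course = atan2(N, D) = 251.33°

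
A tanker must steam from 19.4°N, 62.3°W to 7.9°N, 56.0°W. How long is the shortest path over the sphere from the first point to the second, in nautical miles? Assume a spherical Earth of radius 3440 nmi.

782 nmi

cos σ = sin φ₁ sin φ₂ + cos φ₁ cos φ₂ cos Δλ
      = sin(19.40°)sin(7.90°) + cos(19.40°)cos(7.90°)cos(6.30°) = 0.9743
σ = 13.022° → d = Rσ = 3440·0.22728 = 782 nmi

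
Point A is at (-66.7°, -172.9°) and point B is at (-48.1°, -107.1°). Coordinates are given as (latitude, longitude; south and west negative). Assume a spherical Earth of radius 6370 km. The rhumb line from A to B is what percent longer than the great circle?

Great circle: σ = 0.6569 rad → d_gc = Rσ = 4184.4 km
Rhumb: Δφ = +0.3246, Δλ = +1.1484, Δψ = +0.6189, q = Δφ/Δψ = 0.5245 → d_rh = R√(Δφ²+q²Δλ²) = 4358.8 km
Excess = (4358.8 − 4184.4) / 4184.4 = 174.4 / 4184.4 = 4.17% ≈ 4.2%

4.2%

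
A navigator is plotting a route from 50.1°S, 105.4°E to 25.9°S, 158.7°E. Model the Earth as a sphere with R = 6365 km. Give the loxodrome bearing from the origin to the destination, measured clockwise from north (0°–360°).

Meridional parts: M(φ₁)=-1.0134, M(φ₂)=-0.4683 → ΔM = +0.5451;  Δλ = +0.9303 rad
tan C = Δλ / ΔM = +1.7065 → C = 59.63°

59.6°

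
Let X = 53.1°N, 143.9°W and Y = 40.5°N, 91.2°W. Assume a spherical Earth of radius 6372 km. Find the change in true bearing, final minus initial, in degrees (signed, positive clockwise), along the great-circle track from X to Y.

+39.9°

Initial bearing θ₁ = atan2(sin Δλ cos φ₂, cos φ₁ sin φ₂ − sin φ₁ cos φ₂ cos Δλ) = 87.97°
Final bearing θ₂ = (initial bearing from the destination back to the start) + 180° = 127.90°
Δθ = θ₂ − θ₁ = +39.9°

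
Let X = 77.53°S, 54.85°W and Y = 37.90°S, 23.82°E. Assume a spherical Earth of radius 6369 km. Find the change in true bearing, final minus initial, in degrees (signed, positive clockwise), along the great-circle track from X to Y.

-72.7°

At departure: θ₁ = atan2(sin Δλ cos φ₂, cos φ₁ sin φ₂ − sin φ₁ cos φ₂ cos Δλ) = 88.61°
At arrival: θ₂ = atan2(sin Δλ cos φ₁, −cos φ₂ sin φ₁ + sin φ₂ cos φ₁ cos Δλ) = 15.88°
Δθ = θ₂ − θ₁ = -72.7°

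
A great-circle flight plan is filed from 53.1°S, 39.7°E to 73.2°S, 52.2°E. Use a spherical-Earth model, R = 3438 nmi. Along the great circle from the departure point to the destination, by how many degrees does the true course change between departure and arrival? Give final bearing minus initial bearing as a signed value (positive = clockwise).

-11.3°

Initial bearing θ₁ = atan2(sin Δλ cos φ₂, cos φ₁ sin φ₂ − sin φ₁ cos φ₂ cos Δλ) = 169.84°
Final bearing θ₂ = (initial bearing from the destination back to the start) + 180° = 158.51°
Δθ = θ₂ − θ₁ = -11.3°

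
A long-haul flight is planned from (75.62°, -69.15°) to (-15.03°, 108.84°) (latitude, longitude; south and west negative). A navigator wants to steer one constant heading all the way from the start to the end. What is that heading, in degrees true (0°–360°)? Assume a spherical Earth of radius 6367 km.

126.9°

Meridional parts: M(φ₁)=+2.0703, M(φ₂)=-0.2654 → ΔM = -2.3357;  Δλ = +3.1065 rad
tan C = Δλ / ΔM = -1.3300 → C = 126.94°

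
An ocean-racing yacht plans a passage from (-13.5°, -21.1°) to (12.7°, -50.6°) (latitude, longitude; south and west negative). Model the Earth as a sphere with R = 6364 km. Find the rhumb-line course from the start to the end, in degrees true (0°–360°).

Δψ = ln[tan(π/4+φ₂/2)/tan(π/4+φ₁/2)] = +0.4613
Δλ = -0.5149 rad (taken the short way round)
course = atan2(Δλ, Δψ) = 311.86°

311.9°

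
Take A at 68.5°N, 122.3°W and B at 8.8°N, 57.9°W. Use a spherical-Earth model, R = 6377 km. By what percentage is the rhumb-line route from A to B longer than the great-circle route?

Great circle: σ = 1.2673 rad → d_gc = Rσ = 8081.7 km
Rhumb: Δφ = -1.0420, Δλ = +1.1240, Δψ = -1.5073, q = Δφ/Δψ = 0.6913 → d_rh = R√(Δφ²+q²Δλ²) = 8288.6 km
Excess = (8288.6 − 8081.7) / 8081.7 = 206.9 / 8081.7 = 2.56% ≈ 2.6%

2.6%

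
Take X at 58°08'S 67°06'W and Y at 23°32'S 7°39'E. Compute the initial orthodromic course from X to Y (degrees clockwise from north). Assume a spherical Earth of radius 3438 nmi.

θ = atan2( sin Δλ·cos φ₂ ,  cos φ₁ sin φ₂ − sin φ₁ cos φ₂ cos Δλ )
  = atan2(+0.8845, -0.0060) = 90.39°

90.4°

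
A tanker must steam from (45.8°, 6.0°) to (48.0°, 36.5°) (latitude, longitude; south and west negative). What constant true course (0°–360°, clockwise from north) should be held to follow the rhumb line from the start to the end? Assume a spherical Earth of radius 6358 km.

84.0°

Δψ = ln[tan(π/4+φ₂/2)/tan(π/4+φ₁/2)] = +0.0562
Δλ = +0.5323 rad (taken the short way round)
course = atan2(Δλ, Δψ) = 83.97°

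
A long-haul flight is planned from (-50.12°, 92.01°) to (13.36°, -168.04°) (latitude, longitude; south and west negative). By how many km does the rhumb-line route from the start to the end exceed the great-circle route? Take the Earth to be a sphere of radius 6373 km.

274 km

Great circle: cos σ = sin φ₁ sin φ₂ + cos φ₁ cos φ₂ cos Δλ,  σ = 1.8599 rad → d_gc = 11853.3 km
Rhumb line: Δψ = +1.2493, q = Δφ/Δψ = 0.8869, d_rh = R√(Δφ²+q²Δλ²) = 12127.2 km
Excess = 12127.2 − 11853.3 = 273.9 ≈ 274 km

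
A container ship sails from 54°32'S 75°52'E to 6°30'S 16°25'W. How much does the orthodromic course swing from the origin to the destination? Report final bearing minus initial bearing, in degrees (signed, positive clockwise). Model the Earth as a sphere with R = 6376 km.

At departure: θ₁ = atan2(sin Δλ cos φ₂, cos φ₁ sin φ₂ − sin φ₁ cos φ₂ cos Δλ) = 264.37°
At arrival: θ₂ = atan2(sin Δλ cos φ₁, −cos φ₂ sin φ₁ + sin φ₂ cos φ₁ cos Δλ) = 324.47°
Δθ = θ₂ − θ₁ = +60.1°

+60.1°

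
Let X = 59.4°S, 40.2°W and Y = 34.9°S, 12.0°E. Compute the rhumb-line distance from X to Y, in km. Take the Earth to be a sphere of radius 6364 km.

Rhumb course C = atan2(Δλ, Δψ) with Δψ = ln[tan(π/4+φ₂/2)/tan(π/4+φ₁/2)] = +0.6455, Δλ = +0.9111 → C = 54.68°
d = R·|Δφ| / |cos C| = 6364·0.42761 / 0.57811 = 4707 km

4707 km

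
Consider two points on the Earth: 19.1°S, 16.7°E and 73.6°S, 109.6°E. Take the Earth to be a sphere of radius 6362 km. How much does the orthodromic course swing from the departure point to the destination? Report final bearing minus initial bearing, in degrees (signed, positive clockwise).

Initial bearing θ₁ = atan2(sin Δλ cos φ₂, cos φ₁ sin φ₂ − sin φ₁ cos φ₂ cos Δλ) = 162.80°
Final bearing θ₂ = (initial bearing from the destination back to the start) + 180° = 81.67°
Δθ = θ₂ − θ₁ = -81.1°

-81.1°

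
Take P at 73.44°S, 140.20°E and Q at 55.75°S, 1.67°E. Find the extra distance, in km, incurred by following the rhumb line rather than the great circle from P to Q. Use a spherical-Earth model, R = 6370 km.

1326 km

Great circle: cos σ = sin φ₁ sin φ₂ + cos φ₁ cos φ₂ cos Δλ,  σ = 0.8337 rad → d_gc = 5310.9 km
Rhumb line: Δψ = +0.7501, q = Δφ/Δψ = 0.4116, d_rh = R√(Δφ²+q²Δλ²) = 6637.3 km
Excess = 6637.3 − 5310.9 = 1326.4 ≈ 1326 km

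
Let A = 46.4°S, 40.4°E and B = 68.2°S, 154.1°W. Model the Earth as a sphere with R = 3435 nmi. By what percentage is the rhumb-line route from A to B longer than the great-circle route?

Great circle: σ = 1.1325 rad → d_gc = Rσ = 3890.0 nmi
Rhumb: Δφ = -0.3805, Δλ = +2.8885, Δψ = -0.7309, q = Δφ/Δψ = 0.5205 → d_rh = R√(Δφ²+q²Δλ²) = 5327.6 nmi
Excess = (5327.6 − 3890.0) / 3890.0 = 1437.6 / 3890.0 = 36.96% ≈ 37.0%

37.0%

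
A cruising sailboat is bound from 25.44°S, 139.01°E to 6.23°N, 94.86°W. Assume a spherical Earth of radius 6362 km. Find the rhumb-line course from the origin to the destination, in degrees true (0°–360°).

75.5°

Δψ = ln[tan(π/4+φ₂/2)/tan(π/4+φ₁/2)] = +0.5683
Δλ = +2.2014 rad (taken the short way round)
course = atan2(Δλ, Δψ) = 75.52°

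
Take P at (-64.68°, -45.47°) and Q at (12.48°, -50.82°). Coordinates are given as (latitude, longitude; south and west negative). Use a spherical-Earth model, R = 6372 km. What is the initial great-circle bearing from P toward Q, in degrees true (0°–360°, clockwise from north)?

354.6°

θ = atan2( sin Δλ·cos φ₂ ,  cos φ₁ sin φ₂ − sin φ₁ cos φ₂ cos Δλ )
  = atan2(-0.0910, +0.9711) = 354.64°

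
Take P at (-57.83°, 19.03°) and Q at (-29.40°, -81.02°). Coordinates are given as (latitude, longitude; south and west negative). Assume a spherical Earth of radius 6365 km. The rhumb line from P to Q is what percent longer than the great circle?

Great circle: σ = 1.2296 rad → d_gc = Rσ = 7826.6 km
Rhumb: Δφ = +0.4962, Δλ = -1.7462, Δψ = +0.7063, q = Δφ/Δψ = 0.7025 → d_rh = R√(Δφ²+q²Δλ²) = 8422.6 km
Excess = (8422.6 − 7826.6) / 7826.6 = 596.0 / 7826.6 = 7.62% ≈ 7.6%

7.6%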